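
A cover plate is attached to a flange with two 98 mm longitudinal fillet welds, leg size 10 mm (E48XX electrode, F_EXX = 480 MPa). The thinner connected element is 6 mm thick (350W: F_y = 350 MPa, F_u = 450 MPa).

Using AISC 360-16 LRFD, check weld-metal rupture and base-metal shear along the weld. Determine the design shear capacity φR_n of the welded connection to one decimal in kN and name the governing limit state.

238.1 kN (base-metal shear governs)

Weld metal: throat = 0.707×10 = 7.07 mm, L = 2×98 = 196 mm. φR_n = 0.75 × 0.6 × 480 × 7.07 × 196 = 299.3 kN.
Base metal shear (6 mm plate): yield φR_n = 1.0×0.6×350×6×196 = 247.0 kN; rupture φR_n = 0.75×0.6×450×6×196 = 238.1 kN; take 238.1 kN (rupture).
Governing: min(299.3, 238.1) = 238.1 kN → base-metal shear.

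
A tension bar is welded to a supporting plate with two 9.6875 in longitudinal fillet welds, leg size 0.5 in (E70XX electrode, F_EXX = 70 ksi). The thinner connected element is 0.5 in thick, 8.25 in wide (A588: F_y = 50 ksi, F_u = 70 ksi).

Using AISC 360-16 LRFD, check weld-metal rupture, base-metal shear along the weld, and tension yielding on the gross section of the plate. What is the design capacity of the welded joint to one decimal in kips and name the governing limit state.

185.6 kips (gross-section yield governs)

Weld metal: throat = 0.707×0.5 = 0.3535 in, L = 2×9.6875 = 19.375 in. φR_n = 0.75 × 0.6 × 70 × 0.3535 × 19.375 = 215.7 kips.
Base metal shear (0.5 in plate): yield φR_n = 1.0×0.6×50×0.5×19.375 = 290.6 kips; rupture φR_n = 0.75×0.6×70×0.5×19.375 = 305.2 kips; take 290.6 kips (yield).
Tension yield (gross): A_g = 8.25×0.5 = 4.125 in². φR_n = 0.90 × 50 × 4.125 = 185.6 kips.
Governing: min(215.7, 290.6, 185.6) = 185.6 kips → gross-section yield.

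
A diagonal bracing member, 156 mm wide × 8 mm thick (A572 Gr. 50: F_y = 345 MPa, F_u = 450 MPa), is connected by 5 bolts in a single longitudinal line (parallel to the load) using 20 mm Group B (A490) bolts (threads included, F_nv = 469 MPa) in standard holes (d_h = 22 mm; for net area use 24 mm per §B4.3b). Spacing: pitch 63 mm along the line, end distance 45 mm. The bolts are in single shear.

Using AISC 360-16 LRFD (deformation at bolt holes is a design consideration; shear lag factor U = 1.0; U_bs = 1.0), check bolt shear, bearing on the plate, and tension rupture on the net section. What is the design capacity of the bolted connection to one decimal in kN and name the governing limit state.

Bolt shear: A_b = π(20)²/4 = 314.16 mm². φR_n = 0.75 × 469 × 314.16 × 5 × 1 = 552.5 kN.
Bearing (8 mm plate, F_u = 450 MPa): end bolts L_c = 45 − 22/2 = 34, R_n = min(1.2×34×8×450, 2.4×20×8×450) = 146.88 kN/bolt; interior L_c = 63 − 22 = 41, R_n = 172.8 kN/bolt. φR_n = 0.75 × (1×146.88 + 4×172.8) = 628.6 kN.
Tension rupture (net): A_n = (156 − 1×24)×8 = 1056 mm² (U = 1.0, A_e = A_n). φR_n = 0.75 × 450 × 1056 = 356.4 kN.
Governing: min(552.5, 628.6, 356.4) = 356.4 kN → net-section rupture.

356.4 kN (net-section rupture governs)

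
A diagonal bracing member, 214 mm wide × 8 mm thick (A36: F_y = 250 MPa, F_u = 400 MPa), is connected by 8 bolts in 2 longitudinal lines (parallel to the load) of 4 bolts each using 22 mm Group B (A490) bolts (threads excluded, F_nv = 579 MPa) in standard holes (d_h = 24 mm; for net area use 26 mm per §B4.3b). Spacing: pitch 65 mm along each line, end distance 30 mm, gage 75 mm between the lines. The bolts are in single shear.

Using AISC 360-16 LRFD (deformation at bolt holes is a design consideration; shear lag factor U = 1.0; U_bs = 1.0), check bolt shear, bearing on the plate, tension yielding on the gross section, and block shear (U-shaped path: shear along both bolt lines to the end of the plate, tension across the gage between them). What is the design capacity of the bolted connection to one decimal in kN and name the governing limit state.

Bolt shear: A_b = π(22)²/4 = 380.13 mm². φR_n = 0.75 × 579 × 380.13 × 8 × 1 = 1320.6 kN.
Bearing (8 mm plate, F_u = 400 MPa): end bolts L_c = 30 − 24/2 = 18, R_n = min(1.2×18×8×400, 2.4×22×8×400) = 69.12 kN/bolt; interior L_c = 65 − 24 = 41, R_n = 157.44 kN/bolt. φR_n = 0.75 × (2×69.12 + 6×157.44) = 812.2 kN.
Tension yield (gross): A_g = 214×8 = 1712 mm². φR_n = 0.90 × 250 × 1712 = 385.2 kN.
Block shear: shear path 2×[30+3×65] = 2×225 mm, A_gv = 3600, A_nv = 2×(225 − 3.5×26)×8 = 2144 mm²; tension across gage: (75 − 1×26)×8 = 392 mm². R_n = min(0.6×400×2144, 0.6×250×3600) + 1.0×400×392 = min(514.56, 540) + 156.8 = 671.36 kN. φR_n = 0.75 × 671.36 = 503.5 kN.
Governing: min(1320.6, 812.2, 385.2, 503.5) = 385.2 kN → gross-section yield.

385.2 kN (gross-section yield governs)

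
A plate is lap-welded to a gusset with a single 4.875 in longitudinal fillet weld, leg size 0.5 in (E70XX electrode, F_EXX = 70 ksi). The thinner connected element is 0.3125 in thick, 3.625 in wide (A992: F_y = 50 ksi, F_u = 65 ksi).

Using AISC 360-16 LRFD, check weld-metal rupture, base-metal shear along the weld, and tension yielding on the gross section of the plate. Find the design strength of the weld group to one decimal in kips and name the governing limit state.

Weld metal: throat = 0.707×0.5 = 0.3535 in, L = 4.875 in. φR_n = 0.75 × 0.6 × 70 × 0.3535 × 4.875 = 54.3 kips.
Base metal shear (0.3125 in plate): yield φR_n = 1.0×0.6×50×0.3125×4.875 = 45.7 kips; rupture φR_n = 0.75×0.6×65×0.3125×4.875 = 44.6 kips; take 44.6 kips (rupture).
Tension yield (gross): A_g = 3.625×0.3125 = 1.1328 in². φR_n = 0.90 × 50 × 1.1328 = 51.0 kips.
Governing: min(54.3, 44.6, 51.0) = 44.6 kips → base-metal shear.

44.6 kips (base-metal shear governs)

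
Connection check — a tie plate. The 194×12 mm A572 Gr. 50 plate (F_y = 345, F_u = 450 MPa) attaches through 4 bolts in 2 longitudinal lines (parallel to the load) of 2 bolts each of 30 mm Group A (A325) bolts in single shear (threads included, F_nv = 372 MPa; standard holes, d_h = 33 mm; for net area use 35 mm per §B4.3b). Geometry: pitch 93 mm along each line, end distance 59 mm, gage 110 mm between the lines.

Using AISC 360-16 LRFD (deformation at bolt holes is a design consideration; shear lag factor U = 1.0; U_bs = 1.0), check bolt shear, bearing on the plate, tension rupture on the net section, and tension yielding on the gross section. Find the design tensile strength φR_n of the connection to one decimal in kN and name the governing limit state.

502.2 kN (net-section rupture governs)

Bolt shear: A_b = π(30)²/4 = 706.86 mm². φR_n = 0.75 × 372 × 706.86 × 4 × 1 = 788.9 kN.
Bearing (12 mm plate, F_u = 450 MPa): end bolts L_c = 59 − 33/2 = 42.5, R_n = min(1.2×42.5×12×450, 2.4×30×12×450) = 275.4 kN/bolt; interior L_c = 93 − 33 = 60, R_n = 388.8 kN/bolt. φR_n = 0.75 × (2×275.4 + 2×388.8) = 996.3 kN.
Tension rupture (net): A_n = (194 − 2×35)×12 = 1488 mm² (U = 1.0, A_e = A_n). φR_n = 0.75 × 450 × 1488 = 502.2 kN.
Tension yield (gross): A_g = 194×12 = 2328 mm². φR_n = 0.90 × 345 × 2328 = 722.8 kN.
Governing: min(788.9, 996.3, 502.2, 722.8) = 502.2 kN → net-section rupture.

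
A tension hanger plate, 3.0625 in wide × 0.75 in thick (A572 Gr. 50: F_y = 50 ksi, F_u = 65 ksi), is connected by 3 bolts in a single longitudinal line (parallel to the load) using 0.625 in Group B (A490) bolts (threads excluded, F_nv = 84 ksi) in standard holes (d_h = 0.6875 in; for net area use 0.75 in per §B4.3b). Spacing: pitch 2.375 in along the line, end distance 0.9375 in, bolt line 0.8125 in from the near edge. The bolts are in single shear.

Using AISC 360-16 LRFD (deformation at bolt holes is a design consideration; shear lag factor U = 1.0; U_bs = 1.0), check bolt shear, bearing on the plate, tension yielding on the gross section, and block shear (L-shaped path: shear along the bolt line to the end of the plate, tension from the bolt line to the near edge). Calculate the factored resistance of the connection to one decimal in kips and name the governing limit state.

Bolt shear: A_b = π(0.625)²/4 = 0.3068 in². φR_n = 0.75 × 84 × 0.3068 × 3 × 1 = 58.0 kips.
Bearing (0.75 in plate, F_u = 65 ksi): end bolts L_c = 0.9375 − 0.6875/2 = 0.59375, R_n = min(1.2×0.59375×0.75×65, 2.4×0.625×0.75×65) = 34.734 kips/bolt; interior L_c = 2.375 − 0.6875 = 1.6875, R_n = 73.125 kips/bolt. φR_n = 0.75 × (1×34.734 + 2×73.125) = 135.7 kips.
Tension yield (gross): A_g = 3.0625×0.75 = 2.2969 in². φR_n = 0.90 × 50 × 2.2969 = 103.4 kips.
Block shear: shear path 1×[0.9375+2×2.375] = 1×5.6875 in, A_gv = 4.2656, A_nv = 1×(5.6875 − 2.5×0.75)×0.75 = 2.8594 in²; tension to near edge: (0.8125 − 0.5×0.75)×0.75 = 0.32813 in². R_n = min(0.6×65×2.8594, 0.6×50×4.2656) + 1.0×65×0.32813 = min(111.52, 127.97) + 21.328 = 132.85 kips. φR_n = 0.75 × 132.85 = 99.6 kips.
Governing: min(58.0, 135.7, 103.4, 99.6) = 58.0 kips → bolt shear.

58.0 kips (bolt shear governs)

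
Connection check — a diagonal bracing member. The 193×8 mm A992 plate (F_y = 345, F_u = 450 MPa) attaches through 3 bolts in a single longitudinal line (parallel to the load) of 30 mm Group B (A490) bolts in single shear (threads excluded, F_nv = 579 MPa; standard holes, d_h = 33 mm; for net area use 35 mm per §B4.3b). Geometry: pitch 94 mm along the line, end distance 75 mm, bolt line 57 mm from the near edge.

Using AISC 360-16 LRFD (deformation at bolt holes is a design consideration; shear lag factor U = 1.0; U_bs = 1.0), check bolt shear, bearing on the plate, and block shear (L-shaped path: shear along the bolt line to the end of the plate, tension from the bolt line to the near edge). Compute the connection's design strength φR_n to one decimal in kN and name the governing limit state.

391.0 kN (block shear governs)

Bolt shear: A_b = π(30)²/4 = 706.86 mm². φR_n = 0.75 × 579 × 706.86 × 3 × 1 = 920.9 kN.
Bearing (8 mm plate, F_u = 450 MPa): end bolts L_c = 75 − 33/2 = 58.5, R_n = min(1.2×58.5×8×450, 2.4×30×8×450) = 252.72 kN/bolt; interior L_c = 94 − 33 = 61, R_n = 259.2 kN/bolt. φR_n = 0.75 × (1×252.72 + 2×259.2) = 578.3 kN.
Block shear: shear path 1×[75+2×94] = 1×263 mm, A_gv = 2104, A_nv = 1×(263 − 2.5×35)×8 = 1404 mm²; tension to near edge: (57 − 0.5×35)×8 = 316 mm². R_n = min(0.6×450×1404, 0.6×345×2104) + 1.0×450×316 = min(379.08, 435.53) + 142.2 = 521.28 kN. φR_n = 0.75 × 521.28 = 391.0 kN.
Governing: min(920.9, 578.3, 391.0) = 391.0 kN → block shear.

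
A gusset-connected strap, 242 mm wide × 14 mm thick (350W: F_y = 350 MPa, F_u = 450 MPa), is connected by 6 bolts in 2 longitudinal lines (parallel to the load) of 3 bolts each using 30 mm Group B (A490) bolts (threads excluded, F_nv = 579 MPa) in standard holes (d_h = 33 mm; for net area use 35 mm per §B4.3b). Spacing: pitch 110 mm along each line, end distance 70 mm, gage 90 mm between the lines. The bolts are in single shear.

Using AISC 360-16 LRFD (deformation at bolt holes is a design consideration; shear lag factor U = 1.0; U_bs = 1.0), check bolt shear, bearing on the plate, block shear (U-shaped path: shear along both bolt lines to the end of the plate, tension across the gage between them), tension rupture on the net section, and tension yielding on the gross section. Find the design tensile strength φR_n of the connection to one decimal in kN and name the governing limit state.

812.7 kN (net-section rupture governs)

Bolt shear: A_b = π(30)²/4 = 706.86 mm². φR_n = 0.75 × 579 × 706.86 × 6 × 1 = 1841.7 kN.
Bearing (14 mm plate, F_u = 450 MPa): end bolts L_c = 70 − 33/2 = 53.5, R_n = min(1.2×53.5×14×450, 2.4×30×14×450) = 404.46 kN/bolt; interior L_c = 110 − 33 = 77, R_n = 453.6 kN/bolt. φR_n = 0.75 × (2×404.46 + 4×453.6) = 1967.5 kN.
Block shear: shear path 2×[70+2×110] = 2×290 mm, A_gv = 8120, A_nv = 2×(290 − 2.5×35)×14 = 5670 mm²; tension across gage: (90 − 1×35)×14 = 770 mm². R_n = min(0.6×450×5670, 0.6×350×8120) + 1.0×450×770 = min(1530.9, 1705.2) + 346.5 = 1877.4 kN. φR_n = 0.75 × 1877.4 = 1408.1 kN.
Tension rupture (net): A_n = (242 − 2×35)×14 = 2408 mm² (U = 1.0, A_e = A_n). φR_n = 0.75 × 450 × 2408 = 812.7 kN.
Tension yield (gross): A_g = 242×14 = 3388 mm². φR_n = 0.90 × 350 × 3388 = 1067.2 kN.
Governing: min(1841.7, 1967.5, 1408.1, 812.7, 1067.2) = 812.7 kN → net-section rupture.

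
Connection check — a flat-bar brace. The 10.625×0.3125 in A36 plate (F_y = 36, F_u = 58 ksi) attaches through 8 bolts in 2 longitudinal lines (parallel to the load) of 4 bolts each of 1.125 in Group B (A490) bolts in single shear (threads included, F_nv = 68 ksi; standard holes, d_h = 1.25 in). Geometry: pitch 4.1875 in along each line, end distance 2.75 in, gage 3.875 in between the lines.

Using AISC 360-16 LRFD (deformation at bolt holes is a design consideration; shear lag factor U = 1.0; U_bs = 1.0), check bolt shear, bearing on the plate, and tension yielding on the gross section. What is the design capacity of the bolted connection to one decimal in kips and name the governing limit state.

107.6 kips (gross-section yield governs)

Bolt shear: A_b = π(1.125)²/4 = 0.99402 in². φR_n = 0.75 × 68 × 0.99402 × 8 × 1 = 405.6 kips.
Bearing (0.3125 in plate, F_u = 58 ksi): end bolts L_c = 2.75 − 1.25/2 = 2.125, R_n = min(1.2×2.125×0.3125×58, 2.4×1.125×0.3125×58) = 46.219 kips/bolt; interior L_c = 4.1875 − 1.25 = 2.9375, R_n = 48.938 kips/bolt. φR_n = 0.75 × (2×46.219 + 6×48.938) = 289.5 kips.
Tension yield (gross): A_g = 10.625×0.3125 = 3.3203 in². φR_n = 0.90 × 36 × 3.3203 = 107.6 kips.
Governing: min(405.6, 289.5, 107.6) = 107.6 kips → gross-section yield.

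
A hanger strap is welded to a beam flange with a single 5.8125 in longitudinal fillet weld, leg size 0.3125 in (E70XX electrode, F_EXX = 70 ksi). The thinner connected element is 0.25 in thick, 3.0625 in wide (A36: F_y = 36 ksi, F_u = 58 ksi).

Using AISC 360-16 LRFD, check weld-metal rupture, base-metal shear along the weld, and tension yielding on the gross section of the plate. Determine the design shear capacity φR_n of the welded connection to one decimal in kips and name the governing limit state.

Weld metal: throat = 0.707×0.3125 = 0.22094 in, L = 5.8125 in. φR_n = 0.75 × 0.6 × 70 × 0.22094 × 5.8125 = 40.5 kips.
Base metal shear (0.25 in plate): yield φR_n = 1.0×0.6×36×0.25×5.8125 = 31.4 kips; rupture φR_n = 0.75×0.6×58×0.25×5.8125 = 37.9 kips; take 31.4 kips (yield).
Tension yield (gross): A_g = 3.0625×0.25 = 0.76563 in². φR_n = 0.90 × 36 × 0.76563 = 24.8 kips.
Governing: min(40.5, 31.4, 24.8) = 24.8 kips → gross-section yield.

24.8 kips (gross-section yield governs)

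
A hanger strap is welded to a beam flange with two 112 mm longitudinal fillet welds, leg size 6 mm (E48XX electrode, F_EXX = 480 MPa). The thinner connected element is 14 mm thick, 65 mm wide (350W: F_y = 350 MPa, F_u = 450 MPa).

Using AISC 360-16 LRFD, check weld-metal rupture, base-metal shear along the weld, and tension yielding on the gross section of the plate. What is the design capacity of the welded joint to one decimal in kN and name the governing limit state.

205.2 kN (weld metal governs)

Weld metal: throat = 0.707×6 = 4.242 mm, L = 2×112 = 224 mm. φR_n = 0.75 × 0.6 × 480 × 4.242 × 224 = 205.2 kN.
Base metal shear (14 mm plate): yield φR_n = 1.0×0.6×350×14×224 = 658.6 kN; rupture φR_n = 0.75×0.6×450×14×224 = 635.0 kN; take 635.0 kN (rupture).
Tension yield (gross): A_g = 65×14 = 910 mm². φR_n = 0.90 × 350 × 910 = 286.7 kN.
Governing: min(205.2, 635.0, 286.7) = 205.2 kN → weld metal.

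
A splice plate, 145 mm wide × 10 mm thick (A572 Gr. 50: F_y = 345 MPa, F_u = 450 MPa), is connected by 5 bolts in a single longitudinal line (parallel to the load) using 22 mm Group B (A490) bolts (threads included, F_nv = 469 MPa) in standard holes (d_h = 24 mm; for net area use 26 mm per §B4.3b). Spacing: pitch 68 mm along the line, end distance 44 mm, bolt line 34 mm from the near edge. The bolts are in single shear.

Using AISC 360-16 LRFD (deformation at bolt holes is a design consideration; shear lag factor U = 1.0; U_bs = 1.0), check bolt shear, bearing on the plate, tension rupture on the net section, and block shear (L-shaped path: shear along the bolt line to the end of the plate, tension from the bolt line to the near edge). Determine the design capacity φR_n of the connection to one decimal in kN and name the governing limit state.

401.6 kN (net-section rupture governs)

Bolt shear: A_b = π(22)²/4 = 380.13 mm². φR_n = 0.75 × 469 × 380.13 × 5 × 1 = 668.6 kN.
Bearing (10 mm plate, F_u = 450 MPa): end bolts L_c = 44 − 24/2 = 32, R_n = min(1.2×32×10×450, 2.4×22×10×450) = 172.8 kN/bolt; interior L_c = 68 − 24 = 44, R_n = 237.6 kN/bolt. φR_n = 0.75 × (1×172.8 + 4×237.6) = 842.4 kN.
Tension rupture (net): A_n = (145 − 1×26)×10 = 1190 mm² (U = 1.0, A_e = A_n). φR_n = 0.75 × 450 × 1190 = 401.6 kN.
Block shear: shear path 1×[44+4×68] = 1×316 mm, A_gv = 3160, A_nv = 1×(316 − 4.5×26)×10 = 1990 mm²; tension to near edge: (34 − 0.5×26)×10 = 210 mm². R_n = min(0.6×450×1990, 0.6×345×3160) + 1.0×450×210 = min(537.3, 654.12) + 94.5 = 631.8 kN. φR_n = 0.75 × 631.8 = 473.9 kN.
Governing: min(668.6, 842.4, 401.6, 473.9) = 401.6 kN → net-section rupture.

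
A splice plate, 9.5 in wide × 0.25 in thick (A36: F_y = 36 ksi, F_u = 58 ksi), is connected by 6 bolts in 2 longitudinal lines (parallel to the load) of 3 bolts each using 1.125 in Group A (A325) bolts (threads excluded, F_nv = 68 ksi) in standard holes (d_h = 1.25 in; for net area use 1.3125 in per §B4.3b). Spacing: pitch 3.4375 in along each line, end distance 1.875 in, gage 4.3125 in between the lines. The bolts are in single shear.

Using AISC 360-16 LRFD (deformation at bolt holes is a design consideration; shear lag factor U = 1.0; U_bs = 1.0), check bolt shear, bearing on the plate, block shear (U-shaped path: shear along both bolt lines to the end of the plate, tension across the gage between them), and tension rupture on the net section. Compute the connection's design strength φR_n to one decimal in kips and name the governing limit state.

74.8 kips (net-section rupture governs)

Bolt shear: A_b = π(1.125)²/4 = 0.99402 in². φR_n = 0.75 × 68 × 0.99402 × 6 × 1 = 304.2 kips.
Bearing (0.25 in plate, F_u = 58 ksi): end bolts L_c = 1.875 − 1.25/2 = 1.25, R_n = min(1.2×1.25×0.25×58, 2.4×1.125×0.25×58) = 21.75 kips/bolt; interior L_c = 3.4375 − 1.25 = 2.1875, R_n = 38.063 kips/bolt. φR_n = 0.75 × (2×21.75 + 4×38.063) = 146.8 kips.
Block shear: shear path 2×[1.875+2×3.4375] = 2×8.75 in, A_gv = 4.375, A_nv = 2×(8.75 − 2.5×1.3125)×0.25 = 2.7344 in²; tension across gage: (4.3125 − 1×1.3125)×0.25 = 0.75 in². R_n = min(0.6×58×2.7344, 0.6×36×4.375) + 1.0×58×0.75 = min(95.157, 94.5) + 43.5 = 138 kips. φR_n = 0.75 × 138 = 103.5 kips.
Tension rupture (net): A_n = (9.5 − 2×1.3125)×0.25 = 1.7188 in² (U = 1.0, A_e = A_n). φR_n = 0.75 × 58 × 1.7188 = 74.8 kips.
Governing: min(304.2, 146.8, 103.5, 74.8) = 74.8 kips → net-section rupture.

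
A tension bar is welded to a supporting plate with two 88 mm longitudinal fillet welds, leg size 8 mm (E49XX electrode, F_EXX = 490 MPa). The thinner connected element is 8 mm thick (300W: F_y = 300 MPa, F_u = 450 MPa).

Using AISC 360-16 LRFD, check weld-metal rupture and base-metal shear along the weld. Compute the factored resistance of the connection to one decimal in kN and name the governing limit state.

219.5 kN (weld metal governs)

Weld metal: throat = 0.707×8 = 5.656 mm, L = 2×88 = 176 mm. φR_n = 0.75 × 0.6 × 490 × 5.656 × 176 = 219.5 kN.
Base metal shear (8 mm plate): yield φR_n = 1.0×0.6×300×8×176 = 253.4 kN; rupture φR_n = 0.75×0.6×450×8×176 = 285.1 kN; take 253.4 kN (yield).
Governing: min(219.5, 253.4) = 219.5 kN → weld metal.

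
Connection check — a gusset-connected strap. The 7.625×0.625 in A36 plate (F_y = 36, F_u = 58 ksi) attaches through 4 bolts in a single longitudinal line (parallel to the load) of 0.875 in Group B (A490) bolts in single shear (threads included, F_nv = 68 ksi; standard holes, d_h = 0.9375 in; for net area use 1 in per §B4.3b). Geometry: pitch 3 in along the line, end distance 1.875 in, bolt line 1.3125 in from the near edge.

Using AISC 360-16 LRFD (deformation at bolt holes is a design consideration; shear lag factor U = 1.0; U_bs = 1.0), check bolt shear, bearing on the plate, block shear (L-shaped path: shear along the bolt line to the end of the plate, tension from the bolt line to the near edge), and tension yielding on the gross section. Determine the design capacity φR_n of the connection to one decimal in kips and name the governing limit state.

122.7 kips (bolt shear governs)

Bolt shear: A_b = π(0.875)²/4 = 0.60132 in². φR_n = 0.75 × 68 × 0.60132 × 4 × 1 = 122.7 kips.
Bearing (0.625 in plate, F_u = 58 ksi): end bolts L_c = 1.875 − 0.9375/2 = 1.40625, R_n = min(1.2×1.40625×0.625×58, 2.4×0.875×0.625×58) = 61.172 kips/bolt; interior L_c = 3 − 0.9375 = 2.0625, R_n = 76.125 kips/bolt. φR_n = 0.75 × (1×61.172 + 3×76.125) = 217.2 kips.
Block shear: shear path 1×[1.875+3×3] = 1×10.875 in, A_gv = 6.7969, A_nv = 1×(10.875 − 3.5×1)×0.625 = 4.6094 in²; tension to near edge: (1.3125 − 0.5×1)×0.625 = 0.50781 in². R_n = min(0.6×58×4.6094, 0.6×36×6.7969) + 1.0×58×0.50781 = min(160.41, 146.81) + 29.453 = 176.26 kips. φR_n = 0.75 × 176.26 = 132.2 kips.
Tension yield (gross): A_g = 7.625×0.625 = 4.7656 in². φR_n = 0.90 × 36 × 4.7656 = 154.4 kips.
Governing: min(122.7, 217.2, 132.2, 154.4) = 122.7 kips → bolt shear.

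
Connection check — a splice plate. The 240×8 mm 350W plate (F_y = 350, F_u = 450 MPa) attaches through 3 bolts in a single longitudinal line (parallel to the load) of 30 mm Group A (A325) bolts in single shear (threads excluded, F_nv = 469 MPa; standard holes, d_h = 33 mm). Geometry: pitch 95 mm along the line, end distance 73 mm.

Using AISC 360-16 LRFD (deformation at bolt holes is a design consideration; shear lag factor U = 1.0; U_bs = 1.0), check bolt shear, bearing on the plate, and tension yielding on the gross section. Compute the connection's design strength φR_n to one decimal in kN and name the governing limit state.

571.9 kN (bearing governs)

Bolt shear: A_b = π(30)²/4 = 706.86 mm². φR_n = 0.75 × 469 × 706.86 × 3 × 1 = 745.9 kN.
Bearing (8 mm plate, F_u = 450 MPa): end bolts L_c = 73 − 33/2 = 56.5, R_n = min(1.2×56.5×8×450, 2.4×30×8×450) = 244.08 kN/bolt; interior L_c = 95 − 33 = 62, R_n = 259.2 kN/bolt. φR_n = 0.75 × (1×244.08 + 2×259.2) = 571.9 kN.
Tension yield (gross): A_g = 240×8 = 1920 mm². φR_n = 0.90 × 350 × 1920 = 604.8 kN.
Governing: min(745.9, 571.9, 604.8) = 571.9 kN → bearing.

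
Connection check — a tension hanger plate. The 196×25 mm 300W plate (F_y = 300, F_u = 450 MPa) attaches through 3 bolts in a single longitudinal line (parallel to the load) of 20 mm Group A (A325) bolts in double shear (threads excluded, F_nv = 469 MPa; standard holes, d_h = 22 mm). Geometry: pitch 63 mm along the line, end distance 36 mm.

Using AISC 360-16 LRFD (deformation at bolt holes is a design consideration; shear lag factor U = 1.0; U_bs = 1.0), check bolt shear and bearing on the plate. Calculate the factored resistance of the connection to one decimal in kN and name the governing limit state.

Bolt shear: A_b = π(20)²/4 = 314.16 mm². φR_n = 0.75 × 469 × 314.16 × 3 × 2 = 663.0 kN.
Bearing (25 mm plate, F_u = 450 MPa): end bolts L_c = 36 − 22/2 = 25, R_n = min(1.2×25×25×450, 2.4×20×25×450) = 337.5 kN/bolt; interior L_c = 63 − 22 = 41, R_n = 540 kN/bolt. φR_n = 0.75 × (1×337.5 + 2×540) = 1063.1 kN.
Governing: min(663.0, 1063.1) = 663.0 kN → bolt shear.

663.0 kN (bolt shear governs)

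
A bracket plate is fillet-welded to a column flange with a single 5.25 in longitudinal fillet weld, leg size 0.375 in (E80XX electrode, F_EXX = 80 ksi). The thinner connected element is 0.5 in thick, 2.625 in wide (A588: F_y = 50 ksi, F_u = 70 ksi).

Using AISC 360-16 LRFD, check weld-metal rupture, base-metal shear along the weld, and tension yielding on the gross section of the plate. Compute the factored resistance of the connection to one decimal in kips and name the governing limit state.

Weld metal: throat = 0.707×0.375 = 0.26513 in, L = 5.25 in. φR_n = 0.75 × 0.6 × 80 × 0.26513 × 5.25 = 50.1 kips.
Base metal shear (0.5 in plate): yield φR_n = 1.0×0.6×50×0.5×5.25 = 78.8 kips; rupture φR_n = 0.75×0.6×70×0.5×5.25 = 82.7 kips; take 78.8 kips (yield).
Tension yield (gross): A_g = 2.625×0.5 = 1.3125 in². φR_n = 0.90 × 50 × 1.3125 = 59.1 kips.
Governing: min(50.1, 78.8, 59.1) = 50.1 kips → weld metal.

50.1 kips (weld metal governs)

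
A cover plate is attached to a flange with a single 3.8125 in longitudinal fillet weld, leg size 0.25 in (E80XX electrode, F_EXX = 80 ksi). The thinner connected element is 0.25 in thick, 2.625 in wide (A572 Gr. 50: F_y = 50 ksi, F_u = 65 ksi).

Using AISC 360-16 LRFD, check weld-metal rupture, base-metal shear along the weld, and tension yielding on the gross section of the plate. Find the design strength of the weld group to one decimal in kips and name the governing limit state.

Weld metal: throat = 0.707×0.25 = 0.17675 in, L = 3.8125 in. φR_n = 0.75 × 0.6 × 80 × 0.17675 × 3.8125 = 24.3 kips.
Base metal shear (0.25 in plate): yield φR_n = 1.0×0.6×50×0.25×3.8125 = 28.6 kips; rupture φR_n = 0.75×0.6×65×0.25×3.8125 = 27.9 kips; take 27.9 kips (rupture).
Tension yield (gross): A_g = 2.625×0.25 = 0.65625 in². φR_n = 0.90 × 50 × 0.65625 = 29.5 kips.
Governing: min(24.3, 27.9, 29.5) = 24.3 kips → weld metal.

24.3 kips (weld metal governs)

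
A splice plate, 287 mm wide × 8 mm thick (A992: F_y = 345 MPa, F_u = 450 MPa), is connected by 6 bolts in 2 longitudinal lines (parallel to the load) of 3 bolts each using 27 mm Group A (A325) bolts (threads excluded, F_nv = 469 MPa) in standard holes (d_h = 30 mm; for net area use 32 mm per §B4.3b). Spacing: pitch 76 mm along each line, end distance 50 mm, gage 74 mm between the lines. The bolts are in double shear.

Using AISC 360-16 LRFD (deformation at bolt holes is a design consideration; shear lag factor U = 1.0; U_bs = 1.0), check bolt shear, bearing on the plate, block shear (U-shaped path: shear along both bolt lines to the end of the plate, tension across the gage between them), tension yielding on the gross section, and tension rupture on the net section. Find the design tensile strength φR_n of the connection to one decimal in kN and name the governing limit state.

Bolt shear: A_b = π(27)²/4 = 572.56 mm². φR_n = 0.75 × 469 × 572.56 × 6 × 2 = 2416.8 kN.
Bearing (8 mm plate, F_u = 450 MPa): end bolts L_c = 50 − 30/2 = 35, R_n = min(1.2×35×8×450, 2.4×27×8×450) = 151.2 kN/bolt; interior L_c = 76 − 30 = 46, R_n = 198.72 kN/bolt. φR_n = 0.75 × (2×151.2 + 4×198.72) = 823.0 kN.
Block shear: shear path 2×[50+2×76] = 2×202 mm, A_gv = 3232, A_nv = 2×(202 − 2.5×32)×8 = 1952 mm²; tension across gage: (74 − 1×32)×8 = 336 mm². R_n = min(0.6×450×1952, 0.6×345×3232) + 1.0×450×336 = min(527.04, 669.02) + 151.2 = 678.24 kN. φR_n = 0.75 × 678.24 = 508.7 kN.
Tension yield (gross): A_g = 287×8 = 2296 mm². φR_n = 0.90 × 345 × 2296 = 712.9 kN.
Tension rupture (net): A_n = (287 − 2×32)×8 = 1784 mm² (U = 1.0, A_e = A_n). φR_n = 0.75 × 450 × 1784 = 602.1 kN.
Governing: min(2416.8, 823.0, 508.7, 712.9, 602.1) = 508.7 kN → block shear.

508.7 kN (block shear governs)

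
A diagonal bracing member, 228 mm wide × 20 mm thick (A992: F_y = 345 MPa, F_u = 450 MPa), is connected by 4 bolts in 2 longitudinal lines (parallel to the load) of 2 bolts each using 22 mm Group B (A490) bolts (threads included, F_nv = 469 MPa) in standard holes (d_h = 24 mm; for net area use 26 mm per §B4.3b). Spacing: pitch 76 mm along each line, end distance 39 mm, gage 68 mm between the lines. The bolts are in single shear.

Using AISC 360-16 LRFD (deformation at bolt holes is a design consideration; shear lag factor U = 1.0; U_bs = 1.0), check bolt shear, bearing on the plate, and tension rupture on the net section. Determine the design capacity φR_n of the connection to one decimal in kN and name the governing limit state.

534.8 kN (bolt shear governs)

Bolt shear: A_b = π(22)²/4 = 380.13 mm². φR_n = 0.75 × 469 × 380.13 × 4 × 1 = 534.8 kN.
Bearing (20 mm plate, F_u = 450 MPa): end bolts L_c = 39 − 24/2 = 27, R_n = min(1.2×27×20×450, 2.4×22×20×450) = 291.6 kN/bolt; interior L_c = 76 − 24 = 52, R_n = 475.2 kN/bolt. φR_n = 0.75 × (2×291.6 + 2×475.2) = 1150.2 kN.
Tension rupture (net): A_n = (228 − 2×26)×20 = 3520 mm² (U = 1.0, A_e = A_n). φR_n = 0.75 × 450 × 3520 = 1188.0 kN.
Governing: min(534.8, 1150.2, 1188.0) = 534.8 kN → bolt shear.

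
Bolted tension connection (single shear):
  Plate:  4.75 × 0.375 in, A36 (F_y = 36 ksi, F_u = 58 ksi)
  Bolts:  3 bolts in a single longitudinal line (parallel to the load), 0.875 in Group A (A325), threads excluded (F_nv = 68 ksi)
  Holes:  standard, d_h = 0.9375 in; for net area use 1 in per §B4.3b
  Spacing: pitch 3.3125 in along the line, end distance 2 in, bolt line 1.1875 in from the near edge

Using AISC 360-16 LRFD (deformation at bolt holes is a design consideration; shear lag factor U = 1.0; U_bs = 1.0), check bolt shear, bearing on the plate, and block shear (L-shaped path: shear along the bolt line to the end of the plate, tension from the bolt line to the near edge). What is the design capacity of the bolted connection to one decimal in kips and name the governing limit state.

63.6 kips (block shear governs)

Bolt shear: A_b = π(0.875)²/4 = 0.60132 in². φR_n = 0.75 × 68 × 0.60132 × 3 × 1 = 92.0 kips.
Bearing (0.375 in plate, F_u = 58 ksi): end bolts L_c = 2 − 0.9375/2 = 1.53125, R_n = min(1.2×1.53125×0.375×58, 2.4×0.875×0.375×58) = 39.966 kips/bolt; interior L_c = 3.3125 − 0.9375 = 2.375, R_n = 45.675 kips/bolt. φR_n = 0.75 × (1×39.966 + 2×45.675) = 98.5 kips.
Block shear: shear path 1×[2+2×3.3125] = 1×8.625 in, A_gv = 3.2344, A_nv = 1×(8.625 − 2.5×1)×0.375 = 2.2969 in²; tension to near edge: (1.1875 − 0.5×1)×0.375 = 0.25781 in². R_n = min(0.6×58×2.2969, 0.6×36×3.2344) + 1.0×58×0.25781 = min(79.932, 69.863) + 14.953 = 84.816 kips. φR_n = 0.75 × 84.816 = 63.6 kips.
Governing: min(92.0, 98.5, 63.6) = 63.6 kips → block shear.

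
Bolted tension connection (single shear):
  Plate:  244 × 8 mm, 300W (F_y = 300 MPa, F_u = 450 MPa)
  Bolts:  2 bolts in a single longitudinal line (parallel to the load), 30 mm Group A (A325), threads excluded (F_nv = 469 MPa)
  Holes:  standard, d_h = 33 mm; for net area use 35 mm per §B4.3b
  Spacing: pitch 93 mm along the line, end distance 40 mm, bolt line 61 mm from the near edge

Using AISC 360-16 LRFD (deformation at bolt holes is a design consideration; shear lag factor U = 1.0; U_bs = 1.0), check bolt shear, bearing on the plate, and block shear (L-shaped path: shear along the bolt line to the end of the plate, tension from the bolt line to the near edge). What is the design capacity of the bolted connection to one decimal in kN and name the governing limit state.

247.9 kN (block shear governs)

Bolt shear: A_b = π(30)²/4 = 706.86 mm². φR_n = 0.75 × 469 × 706.86 × 2 × 1 = 497.3 kN.
Bearing (8 mm plate, F_u = 450 MPa): end bolts L_c = 40 − 33/2 = 23.5, R_n = min(1.2×23.5×8×450, 2.4×30×8×450) = 101.52 kN/bolt; interior L_c = 93 − 33 = 60, R_n = 259.2 kN/bolt. φR_n = 0.75 × (1×101.52 + 1×259.2) = 270.5 kN.
Block shear: shear path 1×[40+1×93] = 1×133 mm, A_gv = 1064, A_nv = 1×(133 − 1.5×35)×8 = 644 mm²; tension to near edge: (61 − 0.5×35)×8 = 348 mm². R_n = min(0.6×450×644, 0.6×300×1064) + 1.0×450×348 = min(173.88, 191.52) + 156.6 = 330.48 kN. φR_n = 0.75 × 330.48 = 247.9 kN.
Governing: min(497.3, 270.5, 247.9) = 247.9 kN → block shear.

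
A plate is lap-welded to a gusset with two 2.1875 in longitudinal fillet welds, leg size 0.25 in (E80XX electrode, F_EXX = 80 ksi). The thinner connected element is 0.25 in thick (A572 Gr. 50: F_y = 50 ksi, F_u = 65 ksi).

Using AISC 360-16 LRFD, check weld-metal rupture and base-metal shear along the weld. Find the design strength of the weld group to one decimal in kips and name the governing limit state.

27.8 kips (weld metal governs)

Weld metal: throat = 0.707×0.25 = 0.17675 in, L = 2×2.1875 = 4.375 in. φR_n = 0.75 × 0.6 × 80 × 0.17675 × 4.375 = 27.8 kips.
Base metal shear (0.25 in plate): yield φR_n = 1.0×0.6×50×0.25×4.375 = 32.8 kips; rupture φR_n = 0.75×0.6×65×0.25×4.375 = 32.0 kips; take 32.0 kips (rupture).
Governing: min(27.8, 32.0) = 27.8 kips → weld metal.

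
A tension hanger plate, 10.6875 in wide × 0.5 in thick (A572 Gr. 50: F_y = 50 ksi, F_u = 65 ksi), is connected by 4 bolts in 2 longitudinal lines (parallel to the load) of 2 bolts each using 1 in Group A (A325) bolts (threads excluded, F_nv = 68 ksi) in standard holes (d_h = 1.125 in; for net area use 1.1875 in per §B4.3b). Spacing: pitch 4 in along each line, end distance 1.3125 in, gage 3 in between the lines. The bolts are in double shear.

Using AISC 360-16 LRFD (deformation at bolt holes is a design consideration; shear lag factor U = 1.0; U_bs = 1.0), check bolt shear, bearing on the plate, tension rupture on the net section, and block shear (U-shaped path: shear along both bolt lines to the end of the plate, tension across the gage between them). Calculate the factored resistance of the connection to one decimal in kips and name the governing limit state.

147.5 kips (block shear governs)

Bolt shear: A_b = π(1)²/4 = 0.7854 in². φR_n = 0.75 × 68 × 0.7854 × 4 × 2 = 320.4 kips.
Bearing (0.5 in plate, F_u = 65 ksi): end bolts L_c = 1.3125 − 1.125/2 = 0.75, R_n = min(1.2×0.75×0.5×65, 2.4×1×0.5×65) = 29.25 kips/bolt; interior L_c = 4 − 1.125 = 2.875, R_n = 78 kips/bolt. φR_n = 0.75 × (2×29.25 + 2×78) = 160.9 kips.
Tension rupture (net): A_n = (10.6875 − 2×1.1875)×0.5 = 4.1563 in² (U = 1.0, A_e = A_n). φR_n = 0.75 × 65 × 4.1563 = 202.6 kips.
Block shear: shear path 2×[1.3125+1×4] = 2×5.3125 in, A_gv = 5.3125, A_nv = 2×(5.3125 − 1.5×1.1875)×0.5 = 3.5313 in²; tension across gage: (3 − 1×1.1875)×0.5 = 0.90625 in². R_n = min(0.6×65×3.5313, 0.6×50×5.3125) + 1.0×65×0.90625 = min(137.72, 159.38) + 58.906 = 196.63 kips. φR_n = 0.75 × 196.63 = 147.5 kips.
Governing: min(320.4, 160.9, 202.6, 147.5) = 147.5 kips → block shear.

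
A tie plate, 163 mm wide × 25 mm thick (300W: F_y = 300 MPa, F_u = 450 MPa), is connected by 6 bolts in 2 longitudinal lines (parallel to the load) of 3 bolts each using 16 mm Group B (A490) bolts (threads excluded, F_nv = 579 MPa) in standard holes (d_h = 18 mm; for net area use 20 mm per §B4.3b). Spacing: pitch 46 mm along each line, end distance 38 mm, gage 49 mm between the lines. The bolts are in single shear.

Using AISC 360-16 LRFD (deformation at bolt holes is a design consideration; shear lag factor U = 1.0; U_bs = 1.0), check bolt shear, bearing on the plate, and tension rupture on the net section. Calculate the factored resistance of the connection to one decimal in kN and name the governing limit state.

Bolt shear: A_b = π(16)²/4 = 201.06 mm². φR_n = 0.75 × 579 × 201.06 × 6 × 1 = 523.9 kN.
Bearing (25 mm plate, F_u = 450 MPa): end bolts L_c = 38 − 18/2 = 29, R_n = min(1.2×29×25×450, 2.4×16×25×450) = 391.5 kN/bolt; interior L_c = 46 − 18 = 28, R_n = 378 kN/bolt. φR_n = 0.75 × (2×391.5 + 4×378) = 1721.3 kN.
Tension rupture (net): A_n = (163 − 2×20)×25 = 3075 mm² (U = 1.0, A_e = A_n). φR_n = 0.75 × 450 × 3075 = 1037.8 kN.
Governing: min(523.9, 1721.3, 1037.8) = 523.9 kN → bolt shear.

523.9 kN (bolt shear governs)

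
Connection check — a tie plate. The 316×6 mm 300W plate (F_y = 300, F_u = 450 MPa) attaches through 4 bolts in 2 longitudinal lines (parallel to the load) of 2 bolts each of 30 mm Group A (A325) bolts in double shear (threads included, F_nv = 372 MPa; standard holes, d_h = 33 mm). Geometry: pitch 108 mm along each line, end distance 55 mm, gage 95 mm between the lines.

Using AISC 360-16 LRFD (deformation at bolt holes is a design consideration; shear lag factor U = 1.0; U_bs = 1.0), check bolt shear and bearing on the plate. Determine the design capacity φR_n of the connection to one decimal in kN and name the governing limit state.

Bolt shear: A_b = π(30)²/4 = 706.86 mm². φR_n = 0.75 × 372 × 706.86 × 4 × 2 = 1577.7 kN.
Bearing (6 mm plate, F_u = 450 MPa): end bolts L_c = 55 − 33/2 = 38.5, R_n = min(1.2×38.5×6×450, 2.4×30×6×450) = 124.74 kN/bolt; interior L_c = 108 − 33 = 75, R_n = 194.4 kN/bolt. φR_n = 0.75 × (2×124.74 + 2×194.4) = 478.7 kN.
Governing: min(1577.7, 478.7) = 478.7 kN → bearing.

478.7 kN (bearing governs)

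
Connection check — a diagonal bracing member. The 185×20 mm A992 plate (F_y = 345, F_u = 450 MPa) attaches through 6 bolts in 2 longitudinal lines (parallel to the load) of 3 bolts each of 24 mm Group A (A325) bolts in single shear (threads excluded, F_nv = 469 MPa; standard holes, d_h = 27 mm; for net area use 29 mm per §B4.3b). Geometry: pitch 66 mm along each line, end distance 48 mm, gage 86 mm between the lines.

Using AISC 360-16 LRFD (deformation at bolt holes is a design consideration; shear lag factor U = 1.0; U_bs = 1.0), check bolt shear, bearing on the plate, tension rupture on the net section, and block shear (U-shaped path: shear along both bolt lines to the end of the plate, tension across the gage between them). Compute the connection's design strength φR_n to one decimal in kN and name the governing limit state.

Bolt shear: A_b = π(24)²/4 = 452.39 mm². φR_n = 0.75 × 469 × 452.39 × 6 × 1 = 954.8 kN.
Bearing (20 mm plate, F_u = 450 MPa): end bolts L_c = 48 − 27/2 = 34.5, R_n = min(1.2×34.5×20×450, 2.4×24×20×450) = 372.6 kN/bolt; interior L_c = 66 − 27 = 39, R_n = 421.2 kN/bolt. φR_n = 0.75 × (2×372.6 + 4×421.2) = 1822.5 kN.
Tension rupture (net): A_n = (185 − 2×29)×20 = 2540 mm² (U = 1.0, A_e = A_n). φR_n = 0.75 × 450 × 2540 = 857.3 kN.
Block shear: shear path 2×[48+2×66] = 2×180 mm, A_gv = 7200, A_nv = 2×(180 − 2.5×29)×20 = 4300 mm²; tension across gage: (86 − 1×29)×20 = 1140 mm². R_n = min(0.6×450×4300, 0.6×345×7200) + 1.0×450×1140 = min(1161, 1490.4) + 513 = 1674 kN. φR_n = 0.75 × 1674 = 1255.5 kN.
Governing: min(954.8, 1822.5, 857.3, 1255.5) = 857.3 kN → net-section rupture.

857.3 kN (net-section rupture governs)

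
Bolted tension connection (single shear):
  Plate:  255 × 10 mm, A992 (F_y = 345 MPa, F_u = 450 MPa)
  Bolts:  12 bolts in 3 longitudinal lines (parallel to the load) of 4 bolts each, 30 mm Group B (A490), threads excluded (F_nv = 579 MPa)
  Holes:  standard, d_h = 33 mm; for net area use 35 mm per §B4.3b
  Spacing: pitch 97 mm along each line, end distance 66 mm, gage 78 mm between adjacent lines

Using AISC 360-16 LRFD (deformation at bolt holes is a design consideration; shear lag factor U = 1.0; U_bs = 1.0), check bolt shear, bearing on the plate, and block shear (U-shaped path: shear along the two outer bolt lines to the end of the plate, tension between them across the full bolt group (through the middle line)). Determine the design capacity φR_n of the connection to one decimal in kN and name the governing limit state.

1240.0 kN (block shear governs)

Bolt shear: A_b = π(30)²/4 = 706.86 mm². φR_n = 0.75 × 579 × 706.86 × 12 × 1 = 3683.4 kN.
Bearing (10 mm plate, F_u = 450 MPa): end bolts L_c = 66 − 33/2 = 49.5, R_n = min(1.2×49.5×10×450, 2.4×30×10×450) = 267.3 kN/bolt; interior L_c = 97 − 33 = 64, R_n = 324 kN/bolt. φR_n = 0.75 × (3×267.3 + 9×324) = 2788.4 kN.
Block shear: shear path 2×[66+3×97] = 2×357 mm, A_gv = 7140, A_nv = 2×(357 − 3.5×35)×10 = 4690 mm²; tension across gage: (156 − 2×35)×10 = 860 mm². R_n = min(0.6×450×4690, 0.6×345×7140) + 1.0×450×860 = min(1266.3, 1478) + 387 = 1653.3 kN. φR_n = 0.75 × 1653.3 = 1240.0 kN.
Governing: min(3683.4, 2788.4, 1240.0) = 1240.0 kN → block shear.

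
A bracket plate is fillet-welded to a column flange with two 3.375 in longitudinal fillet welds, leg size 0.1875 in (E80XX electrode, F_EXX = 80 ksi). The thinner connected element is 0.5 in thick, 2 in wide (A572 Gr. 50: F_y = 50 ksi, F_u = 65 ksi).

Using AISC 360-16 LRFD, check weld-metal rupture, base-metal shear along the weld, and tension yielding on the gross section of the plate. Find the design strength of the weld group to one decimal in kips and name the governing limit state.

Weld metal: throat = 0.707×0.1875 = 0.13256 in, L = 2×3.375 = 6.75 in. φR_n = 0.75 × 0.6 × 80 × 0.13256 × 6.75 = 32.2 kips.
Base metal shear (0.5 in plate): yield φR_n = 1.0×0.6×50×0.5×6.75 = 101.3 kips; rupture φR_n = 0.75×0.6×65×0.5×6.75 = 98.7 kips; take 98.7 kips (rupture).
Tension yield (gross): A_g = 2×0.5 = 1 in². φR_n = 0.90 × 50 × 1 = 45.0 kips.
Governing: min(32.2, 98.7, 45.0) = 32.2 kips → weld metal.

32.2 kips (weld metal governs)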